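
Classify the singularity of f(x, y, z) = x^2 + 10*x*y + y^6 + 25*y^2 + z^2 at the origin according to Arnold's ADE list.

A_5

The Hessian of f at 0 has rank 2. Corank 1: A-series; mu = 5 gives A_5.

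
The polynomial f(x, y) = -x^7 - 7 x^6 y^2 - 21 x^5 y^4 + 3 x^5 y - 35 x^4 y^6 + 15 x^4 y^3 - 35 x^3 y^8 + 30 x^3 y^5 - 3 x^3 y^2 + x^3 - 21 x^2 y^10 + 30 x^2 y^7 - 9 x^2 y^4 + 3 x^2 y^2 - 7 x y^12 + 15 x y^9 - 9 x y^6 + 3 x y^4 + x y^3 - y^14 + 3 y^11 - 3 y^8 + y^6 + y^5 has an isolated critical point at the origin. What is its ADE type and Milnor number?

Type E7, Milnor number mu = 7.

The Hessian of f at 0 has rank 0. Corank 2; j^3 = x^3 is a perfect cube, so E-series; the 4-jet and mu = 7 give E_7.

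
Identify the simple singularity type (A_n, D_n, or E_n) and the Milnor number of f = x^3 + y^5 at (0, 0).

Type E_8, Milnor number mu = 8.

The Hessian of f at 0 is [[0, 0], [0, 0]] with rank 0, so corank 2. A Groebner basis of the Jacobian ideal J(f) in C{x,y} is {y^4, x^2}; counting standard monomials gives mu = 8. Corank 2; j^3 = x^3 is a perfect cube, so E-series; the 5-jet and mu = 8 give E_8.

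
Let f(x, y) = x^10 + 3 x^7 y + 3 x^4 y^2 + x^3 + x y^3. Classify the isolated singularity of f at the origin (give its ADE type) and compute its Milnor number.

Type E_{7}, Milnor number mu = 7.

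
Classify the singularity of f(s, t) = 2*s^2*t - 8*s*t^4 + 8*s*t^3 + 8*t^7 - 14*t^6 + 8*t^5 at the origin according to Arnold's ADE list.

The Hessian of f at 0 has rank 0. Corank 2; j^3 = 2*s^2*t has shape L^2 M (L != M), so D-series; mu = 7 gives D_7.

D_{7}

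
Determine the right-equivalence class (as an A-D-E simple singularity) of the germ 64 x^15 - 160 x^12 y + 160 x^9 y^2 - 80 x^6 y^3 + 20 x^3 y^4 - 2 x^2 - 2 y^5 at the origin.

A_{4}

The Hessian of f at 0 is [[-4, 0], [0, 0]] with rank 1, so corank 1. A Groebner basis of the Jacobian ideal J(f) in C{x,y} is {y^4, x}; counting standard monomials gives mu = 4. Corank 1: A-series; mu = 4 gives A_4.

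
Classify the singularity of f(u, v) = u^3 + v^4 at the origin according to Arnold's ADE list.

E6

The Hessian of f at 0 is [[0, 0], [0, 0]] with rank 0, so corank 2. A Groebner basis of the Jacobian ideal J(f) in C{u,v} is {v^3, u^2}; counting standard monomials gives mu = 6. Corank 2; j^3 = u^3 is a perfect cube, so E-series; the 4-jet and mu = 6 give E_6.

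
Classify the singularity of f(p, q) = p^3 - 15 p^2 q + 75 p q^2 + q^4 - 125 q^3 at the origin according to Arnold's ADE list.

E6

The Hessian of f at 0 has rank 0. Corank 2; j^3 = (p - 5*q)^3 is a perfect cube, so E-series; the 4-jet and mu = 6 give E_6.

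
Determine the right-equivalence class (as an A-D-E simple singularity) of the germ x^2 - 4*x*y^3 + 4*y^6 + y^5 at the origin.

A4

The Hessian of f at 0 has rank 1. Corank 1: A-series; mu = 4 gives A_4.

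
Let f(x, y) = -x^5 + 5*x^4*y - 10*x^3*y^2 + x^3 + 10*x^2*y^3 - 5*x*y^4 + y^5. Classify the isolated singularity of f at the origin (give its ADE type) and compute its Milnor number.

The Hessian of f at 0 has rank 0. Corank 2; j^3 = x^3 is a perfect cube, so E-series; the 5-jet and mu = 8 give E_8.

Type E8, Milnor number mu = 8.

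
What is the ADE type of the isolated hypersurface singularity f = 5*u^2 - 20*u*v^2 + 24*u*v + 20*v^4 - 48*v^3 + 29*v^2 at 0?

The Hessian of f at 0 is [[10, 24], [24, 58]] with rank 2, so corank 0. A Groebner basis of the Jacobian ideal J(f) in C{u,v} is {u, v}; counting standard monomials gives mu = 1. Corank 0: nondegenerate Morse point, so A_1.

A_1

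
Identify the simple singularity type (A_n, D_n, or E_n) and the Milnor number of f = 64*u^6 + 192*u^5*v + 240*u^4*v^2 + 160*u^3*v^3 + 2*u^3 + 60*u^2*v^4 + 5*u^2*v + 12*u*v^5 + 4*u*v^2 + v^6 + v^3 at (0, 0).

Type D_7, Milnor number mu = 7.

The Hessian of f at 0 has rank 0. Corank 2; j^3 = (u + v)^2*(2*u + v) has shape L^2 M (L != M), so D-series; mu = 7 gives D_7.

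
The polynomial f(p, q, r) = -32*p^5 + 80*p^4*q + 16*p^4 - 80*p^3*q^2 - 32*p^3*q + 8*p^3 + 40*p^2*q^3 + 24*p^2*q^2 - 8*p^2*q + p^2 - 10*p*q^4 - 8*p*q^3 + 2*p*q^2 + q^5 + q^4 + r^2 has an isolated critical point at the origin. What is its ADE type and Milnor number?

Type A_{4}, Milnor number mu = 4.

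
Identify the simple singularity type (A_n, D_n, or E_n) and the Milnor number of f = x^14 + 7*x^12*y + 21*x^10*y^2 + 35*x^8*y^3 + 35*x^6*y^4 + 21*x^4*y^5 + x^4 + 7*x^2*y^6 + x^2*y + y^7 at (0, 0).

The Hessian of f at 0 has rank 0. Corank 2; j^3 = x^2*y has shape L^2 M (L != M), so D-series; mu = 8 gives D_8.

Type D_8, Milnor number mu = 8.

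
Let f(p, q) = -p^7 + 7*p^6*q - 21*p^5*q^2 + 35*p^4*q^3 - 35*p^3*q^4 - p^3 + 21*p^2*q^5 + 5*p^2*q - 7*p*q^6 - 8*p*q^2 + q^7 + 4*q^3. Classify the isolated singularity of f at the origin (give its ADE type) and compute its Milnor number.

The Hessian of f at 0 has rank 0. Corank 2; j^3 = -(p - 2*q)^2*(p - q) has shape L^2 M (L != M), so D-series; mu = 8 gives D_8.

Type D_{8}, Milnor number mu = 8.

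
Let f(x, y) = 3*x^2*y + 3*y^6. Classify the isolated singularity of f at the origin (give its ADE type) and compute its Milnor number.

The Hessian of f at 0 has rank 0. Corank 2; j^3 = 3*x^2*y has shape L^2 M (L != M), so D-series; mu = 7 gives D_7.

Type D7, Milnor number mu = 7.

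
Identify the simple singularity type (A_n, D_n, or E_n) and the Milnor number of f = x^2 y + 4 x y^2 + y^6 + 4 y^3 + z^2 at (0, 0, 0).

Type D_7, Milnor number mu = 7.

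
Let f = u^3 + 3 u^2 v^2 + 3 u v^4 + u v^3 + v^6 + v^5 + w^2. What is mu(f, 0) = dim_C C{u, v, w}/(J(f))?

7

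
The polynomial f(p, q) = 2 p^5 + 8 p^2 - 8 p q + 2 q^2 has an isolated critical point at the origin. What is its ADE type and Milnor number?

Type A_4, Milnor number mu = 4.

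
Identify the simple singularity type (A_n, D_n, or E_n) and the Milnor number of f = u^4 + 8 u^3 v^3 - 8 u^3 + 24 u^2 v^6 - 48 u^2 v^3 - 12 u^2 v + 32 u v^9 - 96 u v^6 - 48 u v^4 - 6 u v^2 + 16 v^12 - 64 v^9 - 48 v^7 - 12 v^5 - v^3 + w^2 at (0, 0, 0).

Type E_6, Milnor number mu = 6.

The Hessian of f at 0 has rank 1. Corank 2; j^3 = -(2*u + v)^3 is a perfect cube, so E-series; the 4-jet and mu = 6 give E_6.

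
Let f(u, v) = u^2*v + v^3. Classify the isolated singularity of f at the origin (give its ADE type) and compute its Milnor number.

Type D4, Milnor number mu = 4.

The Hessian of f at 0 has rank 0. Corank 2; j^3 = v*(u^2 + v^2) splits into three distinct lines over C (the quadratic factor has nonzero discriminant), so D_4.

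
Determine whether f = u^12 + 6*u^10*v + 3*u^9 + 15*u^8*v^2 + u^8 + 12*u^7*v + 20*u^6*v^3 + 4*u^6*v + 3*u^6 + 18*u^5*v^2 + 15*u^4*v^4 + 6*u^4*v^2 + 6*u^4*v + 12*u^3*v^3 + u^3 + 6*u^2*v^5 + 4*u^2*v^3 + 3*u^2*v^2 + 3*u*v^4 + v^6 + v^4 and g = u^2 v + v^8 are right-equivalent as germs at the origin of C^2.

No.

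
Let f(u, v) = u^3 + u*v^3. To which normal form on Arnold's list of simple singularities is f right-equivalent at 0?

E_{7}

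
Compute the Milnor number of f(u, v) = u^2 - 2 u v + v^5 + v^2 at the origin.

4

The Hessian of f at 0 has rank 1. Corank 1: A-series; mu = 4 gives A_4.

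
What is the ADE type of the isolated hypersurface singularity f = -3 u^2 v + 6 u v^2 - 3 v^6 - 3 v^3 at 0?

D_{7}

The Hessian of f at 0 is [[0, 0], [0, 0]] with rank 0, so corank 2. A Groebner basis of the Jacobian ideal J(f) in C{u,v} is {u^2/6 + v^5 - v^2/6, u^3 - v^3, u*v - v^2}; counting standard monomials gives mu = 7. Corank 2; j^3 = -3*v*(u - v)^2 has shape L^2 M (L != M), so D-series; mu = 7 gives D_7.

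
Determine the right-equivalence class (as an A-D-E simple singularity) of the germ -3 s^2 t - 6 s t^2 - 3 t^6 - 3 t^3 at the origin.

The Hessian of f at 0 has rank 0. Corank 2; j^3 = -3*t*(s + t)^2 has shape L^2 M (L != M), so D-series; mu = 7 gives D_7.

D_7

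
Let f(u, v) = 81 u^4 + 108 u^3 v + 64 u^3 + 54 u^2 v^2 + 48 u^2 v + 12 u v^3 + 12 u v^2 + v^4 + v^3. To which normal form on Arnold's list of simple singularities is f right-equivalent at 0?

E_6

The Hessian of f at 0 is [[0, 0], [0, 0]] with rank 0, so corank 2. A Groebner basis of the Jacobian ideal J(f) in C{u,v} is {v^4, u*v^2 + 5*v^3/18, u^2 + u*v/2 + v^2/16}; counting standard monomials gives mu = 6. Corank 2; j^3 = (4*u + v)^3 is a perfect cube, so E-series; the 4-jet and mu = 6 give E_6.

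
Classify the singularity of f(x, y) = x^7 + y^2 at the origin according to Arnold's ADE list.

A_{6}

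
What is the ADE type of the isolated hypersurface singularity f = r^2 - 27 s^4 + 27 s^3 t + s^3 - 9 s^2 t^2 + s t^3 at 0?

The Hessian of f at 0 has rank 1. Corank 2; j^3 = s^3 is a perfect cube, so E-series; the 4-jet and mu = 7 give E_7.

E_7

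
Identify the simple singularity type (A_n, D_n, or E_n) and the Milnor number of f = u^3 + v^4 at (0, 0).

The Hessian of f at 0 is [[0, 0], [0, 0]] with rank 0, so corank 2. A Groebner basis of the Jacobian ideal J(f) in C{u,v} is {v^3, u^2}; counting standard monomials gives mu = 6. Corank 2; j^3 = u^3 is a perfect cube, so E-series; the 4-jet and mu = 6 give E_6.

Type E6, Milnor number mu = 6.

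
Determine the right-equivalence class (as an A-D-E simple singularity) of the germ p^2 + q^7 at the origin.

A_{6}

The Hessian of f at 0 has rank 1. Corank 1: A-series; mu = 6 gives A_6.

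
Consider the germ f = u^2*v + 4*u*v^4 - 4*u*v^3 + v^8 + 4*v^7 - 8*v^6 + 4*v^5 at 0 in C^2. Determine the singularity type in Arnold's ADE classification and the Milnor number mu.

Type D9, Milnor number mu = 9.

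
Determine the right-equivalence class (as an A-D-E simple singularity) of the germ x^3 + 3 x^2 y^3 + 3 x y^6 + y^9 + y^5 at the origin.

The Hessian of f at 0 is [[0, 0], [0, 0]] with rank 0, so corank 2. A Groebner basis of the Jacobian ideal J(f) in C{x,y} is {x^2/2 + x*y^3, y^4, x^3, x^2*y}; counting standard monomials gives mu = 8. Corank 2; j^3 = x^3 is a perfect cube, so E-series; the 5-jet and mu = 8 give E_8.

E_8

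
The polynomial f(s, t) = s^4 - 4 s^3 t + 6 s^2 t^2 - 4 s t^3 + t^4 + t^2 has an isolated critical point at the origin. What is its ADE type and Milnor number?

Type A_3, Milnor number mu = 3.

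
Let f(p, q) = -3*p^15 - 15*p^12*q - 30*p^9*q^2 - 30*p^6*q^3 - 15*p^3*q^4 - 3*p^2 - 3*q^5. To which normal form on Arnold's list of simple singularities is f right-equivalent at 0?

A_4

The Hessian of f at 0 has rank 1. Corank 1: A-series; mu = 4 gives A_4.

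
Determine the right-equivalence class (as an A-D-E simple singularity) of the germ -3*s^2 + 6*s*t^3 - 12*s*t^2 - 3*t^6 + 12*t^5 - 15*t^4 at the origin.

A_3

The Hessian of f at 0 has rank 1. Corank 1: A-series; mu = 3 gives A_3.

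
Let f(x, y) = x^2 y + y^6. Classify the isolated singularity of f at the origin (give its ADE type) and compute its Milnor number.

Type D_{7}, Milnor number mu = 7.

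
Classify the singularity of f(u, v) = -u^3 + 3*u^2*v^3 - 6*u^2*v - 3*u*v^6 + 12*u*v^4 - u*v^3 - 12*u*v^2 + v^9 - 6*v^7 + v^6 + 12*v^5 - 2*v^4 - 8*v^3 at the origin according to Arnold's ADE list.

E_7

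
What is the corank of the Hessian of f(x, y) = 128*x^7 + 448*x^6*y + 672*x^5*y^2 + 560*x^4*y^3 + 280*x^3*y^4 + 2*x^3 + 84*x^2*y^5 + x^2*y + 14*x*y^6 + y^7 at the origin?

2

Hessian at 0 has rank 0.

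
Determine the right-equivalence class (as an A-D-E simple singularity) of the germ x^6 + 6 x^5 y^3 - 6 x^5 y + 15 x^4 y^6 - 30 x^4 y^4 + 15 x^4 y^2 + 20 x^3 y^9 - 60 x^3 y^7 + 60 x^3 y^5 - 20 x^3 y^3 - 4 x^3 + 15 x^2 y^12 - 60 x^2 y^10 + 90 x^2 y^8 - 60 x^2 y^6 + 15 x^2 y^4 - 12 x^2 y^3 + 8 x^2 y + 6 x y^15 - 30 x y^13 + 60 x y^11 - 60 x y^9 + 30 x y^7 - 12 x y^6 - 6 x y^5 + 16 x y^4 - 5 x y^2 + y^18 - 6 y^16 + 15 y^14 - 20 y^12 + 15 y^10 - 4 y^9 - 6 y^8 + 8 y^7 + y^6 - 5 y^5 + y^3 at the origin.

D_7

The Hessian of f at 0 has rank 0. Corank 2; j^3 = -(x - y)*(2*x - y)^2 has shape L^2 M (L != M), so D-series; mu = 7 gives D_7.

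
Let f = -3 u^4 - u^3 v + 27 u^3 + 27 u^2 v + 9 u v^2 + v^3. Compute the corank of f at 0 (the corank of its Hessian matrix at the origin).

The Hessian at 0 is [[0, 0], [0, 0]] of rank 0; hence corank 2.

2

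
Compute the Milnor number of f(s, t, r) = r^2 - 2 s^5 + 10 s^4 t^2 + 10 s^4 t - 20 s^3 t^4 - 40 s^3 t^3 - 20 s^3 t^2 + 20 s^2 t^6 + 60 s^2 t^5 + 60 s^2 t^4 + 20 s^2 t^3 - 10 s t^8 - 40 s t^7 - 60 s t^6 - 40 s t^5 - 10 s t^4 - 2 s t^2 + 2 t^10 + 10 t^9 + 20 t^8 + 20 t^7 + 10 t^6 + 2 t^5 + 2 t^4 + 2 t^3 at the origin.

6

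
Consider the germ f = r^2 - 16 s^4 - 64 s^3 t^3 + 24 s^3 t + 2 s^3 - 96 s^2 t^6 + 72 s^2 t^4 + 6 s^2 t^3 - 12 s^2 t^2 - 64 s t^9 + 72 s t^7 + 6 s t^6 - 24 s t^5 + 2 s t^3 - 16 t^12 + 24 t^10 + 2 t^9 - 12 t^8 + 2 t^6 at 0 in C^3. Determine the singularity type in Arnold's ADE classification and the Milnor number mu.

The Hessian of f at 0 has rank 1. Corank 2; j^3 = 2*s^3 is a perfect cube, so E-series; the 4-jet and mu = 7 give E_7.

Type E_{7}, Milnor number mu = 7.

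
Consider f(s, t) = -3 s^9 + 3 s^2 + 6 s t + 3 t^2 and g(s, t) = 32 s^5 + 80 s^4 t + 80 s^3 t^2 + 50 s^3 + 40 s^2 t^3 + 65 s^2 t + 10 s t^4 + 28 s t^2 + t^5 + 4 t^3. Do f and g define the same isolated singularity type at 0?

No.

The Hessian of f at 0 is [[6, 6], [6, 6]] with rank 1, so corank 1. A Groebner basis of the Jacobian ideal J(f) in C{s,t} is {t^8, s + t}; counting standard monomials gives mu = 8. Corank 1: A-series; mu = 8 gives A_8. The Hessian of g at 0 is [[0, 0], [0, 0]] with rank 0, so corank 2. A Groebner basis of the Jacobian ideal J(g) in C{s,t} is {-625*s*t/2 + t^4 - 125*t^2, s*t^2 + 2*t^3/5, s^2 + 9*s*t/10 + t^2/5}; counting standard monomials gives mu = 6. Corank 2; j^3 = (2*s + t)*(5*s + 2*t)^2 has shape L^2 M (L != M), so D-series; mu = 6 gives D_6. f is A_8 but g is D_6, hence not right-equivalent.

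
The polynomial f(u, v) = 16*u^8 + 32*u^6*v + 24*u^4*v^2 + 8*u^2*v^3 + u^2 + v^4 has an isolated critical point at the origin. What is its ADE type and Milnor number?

Type A3, Milnor number mu = 3.

The Hessian of f at 0 has rank 1. Corank 1: A-series; mu = 3 gives A_3.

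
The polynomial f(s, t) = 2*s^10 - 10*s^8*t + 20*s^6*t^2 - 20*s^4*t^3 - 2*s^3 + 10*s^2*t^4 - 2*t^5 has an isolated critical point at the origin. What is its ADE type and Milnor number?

The Hessian of f at 0 has rank 0. Corank 2; j^3 = -2*s^3 is a perfect cube, so E-series; the 5-jet and mu = 8 give E_8.

Type E8, Milnor number mu = 8.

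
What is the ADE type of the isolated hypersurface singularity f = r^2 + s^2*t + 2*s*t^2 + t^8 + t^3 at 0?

The Hessian of f at 0 has rank 1. Corank 2; j^3 = t*(s + t)^2 has shape L^2 M (L != M), so D-series; mu = 9 gives D_9.

D_{9}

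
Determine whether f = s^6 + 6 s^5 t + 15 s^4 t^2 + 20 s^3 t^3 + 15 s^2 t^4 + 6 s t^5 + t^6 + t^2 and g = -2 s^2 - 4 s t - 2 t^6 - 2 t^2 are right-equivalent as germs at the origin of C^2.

Yes.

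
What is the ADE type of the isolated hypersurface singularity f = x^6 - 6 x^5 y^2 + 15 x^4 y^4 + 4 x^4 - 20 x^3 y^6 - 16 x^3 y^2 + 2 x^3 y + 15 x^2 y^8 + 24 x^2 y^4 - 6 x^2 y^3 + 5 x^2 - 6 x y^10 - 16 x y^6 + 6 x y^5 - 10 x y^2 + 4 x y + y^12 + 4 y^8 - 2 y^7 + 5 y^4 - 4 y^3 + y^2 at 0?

The Hessian of f at 0 has rank 2. Corank 0: nondegenerate Morse point, so A_1.

A_{1}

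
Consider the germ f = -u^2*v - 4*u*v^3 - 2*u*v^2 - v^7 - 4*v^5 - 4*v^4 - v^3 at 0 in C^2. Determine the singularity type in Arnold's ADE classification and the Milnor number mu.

Type D_8, Milnor number mu = 8.

The Hessian of f at 0 is [[0, 0], [0, 0]] with rank 0, so corank 2. A Groebner basis of the Jacobian ideal J(f) in C{u,v} is {u^2*v^2 - u^2*v + 4*u^2/7 - 5*u*v^2/14 + 23*u*v/28 + v^2/4, u^3 + 3*u^2*v - 8*u^2/7 + 5*u*v^2/7 - 23*u*v/14 - v^2/2, u*v/2 + v^3 + v^2/2}; counting standard monomials gives mu = 8. Corank 2; j^3 = -v*(u + v)^2 has shape L^2 M (L != M), so D-series; mu = 8 gives D_8.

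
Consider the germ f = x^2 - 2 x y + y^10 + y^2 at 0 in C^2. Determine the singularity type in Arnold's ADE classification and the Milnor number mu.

The Hessian of f at 0 is [[2, -2], [-2, 2]] with rank 1, so corank 1. A Groebner basis of the Jacobian ideal J(f) in C{x,y} is {y^9, x - y}; counting standard monomials gives mu = 9. Corank 1: A-series; mu = 9 gives A_9.

Type A_{9}, Milnor number mu = 9.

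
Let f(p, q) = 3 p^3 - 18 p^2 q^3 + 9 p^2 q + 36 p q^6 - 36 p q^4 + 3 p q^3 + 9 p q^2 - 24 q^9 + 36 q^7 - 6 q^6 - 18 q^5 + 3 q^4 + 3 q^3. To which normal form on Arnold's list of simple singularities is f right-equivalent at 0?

E7

The Hessian of f at 0 has rank 0. Corank 2; j^3 = 3*(p + q)^3 is a perfect cube, so E-series; the 4-jet and mu = 7 give E_7.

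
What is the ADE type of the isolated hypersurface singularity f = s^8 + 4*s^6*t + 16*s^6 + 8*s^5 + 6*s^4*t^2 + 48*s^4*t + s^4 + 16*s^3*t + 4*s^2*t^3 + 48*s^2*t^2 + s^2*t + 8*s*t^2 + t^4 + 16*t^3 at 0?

D_{5}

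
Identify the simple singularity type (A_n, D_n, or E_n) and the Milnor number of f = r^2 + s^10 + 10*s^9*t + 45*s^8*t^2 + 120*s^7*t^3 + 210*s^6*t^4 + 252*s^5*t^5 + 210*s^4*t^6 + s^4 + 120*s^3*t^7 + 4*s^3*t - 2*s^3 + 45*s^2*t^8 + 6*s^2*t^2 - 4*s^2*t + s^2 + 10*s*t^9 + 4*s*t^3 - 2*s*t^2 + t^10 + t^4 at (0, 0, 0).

Type A9, Milnor number mu = 9.

The Hessian of f at 0 has rank 2. Corank 1: A-series; mu = 9 gives A_9.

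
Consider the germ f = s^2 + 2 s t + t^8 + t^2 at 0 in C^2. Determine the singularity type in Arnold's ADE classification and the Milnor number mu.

Type A7, Milnor number mu = 7.

The Hessian of f at 0 is [[2, 2], [2, 2]] with rank 1, so corank 1. A Groebner basis of the Jacobian ideal J(f) in C{s,t} is {t^7, s + t}; counting standard monomials gives mu = 7. Corank 1: A-series; mu = 7 gives A_7.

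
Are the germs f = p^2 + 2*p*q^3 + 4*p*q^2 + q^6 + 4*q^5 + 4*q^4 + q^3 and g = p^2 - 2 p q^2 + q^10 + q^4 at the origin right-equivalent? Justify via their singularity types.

No.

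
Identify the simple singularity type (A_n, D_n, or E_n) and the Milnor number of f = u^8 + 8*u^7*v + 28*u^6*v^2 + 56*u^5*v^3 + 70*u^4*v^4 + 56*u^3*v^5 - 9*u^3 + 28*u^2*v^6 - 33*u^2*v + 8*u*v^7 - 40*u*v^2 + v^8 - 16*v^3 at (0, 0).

The Hessian of f at 0 has rank 0. Corank 2; j^3 = -(u + v)*(3*u + 4*v)^2 has shape L^2 M (L != M), so D-series; mu = 9 gives D_9.

Type D_{9}, Milnor number mu = 9.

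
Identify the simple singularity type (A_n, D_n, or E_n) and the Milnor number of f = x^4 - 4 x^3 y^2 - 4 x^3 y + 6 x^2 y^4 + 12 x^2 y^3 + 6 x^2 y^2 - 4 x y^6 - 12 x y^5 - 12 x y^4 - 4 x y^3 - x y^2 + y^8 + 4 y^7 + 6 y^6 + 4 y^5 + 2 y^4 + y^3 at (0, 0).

Type D_5, Milnor number mu = 5.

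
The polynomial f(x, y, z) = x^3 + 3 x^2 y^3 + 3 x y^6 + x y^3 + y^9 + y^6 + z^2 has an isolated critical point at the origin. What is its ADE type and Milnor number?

The Hessian of f at 0 is [[0, 0, 0], [0, 0, 0], [0, 0, 2]] with rank 1, so corank 2. A Groebner basis of the Jacobian ideal J(f) in C{x,y,z} is {x^3, x*y^2, 3*x^2 + y^3, z}; counting standard monomials gives mu = 7. Corank 2; j^3 = x^3 is a perfect cube, so E-series; the 4-jet and mu = 7 give E_7.

Type E7, Milnor number mu = 7.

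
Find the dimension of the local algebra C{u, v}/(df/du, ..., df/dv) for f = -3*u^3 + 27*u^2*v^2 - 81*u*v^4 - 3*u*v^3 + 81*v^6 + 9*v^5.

The Hessian of f at 0 has rank 0. Corank 2; j^3 = -3*u^3 is a perfect cube, so E-series; the 4-jet and mu = 7 give E_7.

7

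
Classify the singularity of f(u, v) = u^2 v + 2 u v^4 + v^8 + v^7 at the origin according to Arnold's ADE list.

The Hessian of f at 0 has rank 0. Corank 2; j^3 = u^2*v has shape L^2 M (L != M), so D-series; mu = 9 gives D_9.

D_{9}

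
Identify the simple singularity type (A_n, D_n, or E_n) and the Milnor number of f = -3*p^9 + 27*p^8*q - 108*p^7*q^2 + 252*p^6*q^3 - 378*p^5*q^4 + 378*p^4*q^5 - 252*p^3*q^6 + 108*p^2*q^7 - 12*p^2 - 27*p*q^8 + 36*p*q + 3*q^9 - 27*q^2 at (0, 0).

The Hessian of f at 0 is [[-24, 36], [36, -54]] with rank 1, so corank 1. A Groebner basis of the Jacobian ideal J(f) in C{p,q} is {q^8, p - 3*q/2}; counting standard monomials gives mu = 8. Corank 1: A-series; mu = 8 gives A_8.

Type A_8, Milnor number mu = 8.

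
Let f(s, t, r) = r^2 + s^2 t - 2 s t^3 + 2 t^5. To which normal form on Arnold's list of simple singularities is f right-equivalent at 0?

D_6

The Hessian of f at 0 is [[0, 0, 0], [0, 0, 0], [0, 0, 2]] with rank 1, so corank 2. A Groebner basis of the Jacobian ideal J(f) in C{s,t,r} is {s^3, s^2*t, s^2/4 + s*t^2, -s*t + t^3, r}; counting standard monomials gives mu = 6. Corank 2; j^3 = s^2*t has shape L^2 M (L != M), so D-series; mu = 6 gives D_6.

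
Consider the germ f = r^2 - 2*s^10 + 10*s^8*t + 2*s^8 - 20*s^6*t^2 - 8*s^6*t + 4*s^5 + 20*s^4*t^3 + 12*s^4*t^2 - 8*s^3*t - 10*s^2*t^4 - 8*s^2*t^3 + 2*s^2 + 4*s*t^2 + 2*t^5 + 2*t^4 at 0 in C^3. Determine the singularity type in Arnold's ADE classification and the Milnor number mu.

Type A4, Milnor number mu = 4.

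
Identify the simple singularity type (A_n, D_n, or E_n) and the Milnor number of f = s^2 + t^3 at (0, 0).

Type A_{2}, Milnor number mu = 2.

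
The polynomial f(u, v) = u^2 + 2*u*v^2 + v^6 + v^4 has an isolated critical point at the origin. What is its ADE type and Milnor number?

Type A5, Milnor number mu = 5.

The Hessian of f at 0 is [[2, 0], [0, 0]] with rank 1, so corank 1. A Groebner basis of the Jacobian ideal J(f) in C{u,v} is {u^3, u^2*v, u + v^2}; counting standard monomials gives mu = 5. Corank 1: A-series; mu = 5 gives A_5.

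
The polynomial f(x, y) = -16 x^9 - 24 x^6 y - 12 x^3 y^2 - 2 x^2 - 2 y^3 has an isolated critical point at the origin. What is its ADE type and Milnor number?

Type A_{2}, Milnor number mu = 2.

The Hessian of f at 0 has rank 1. Corank 1: A-series; mu = 2 gives A_2.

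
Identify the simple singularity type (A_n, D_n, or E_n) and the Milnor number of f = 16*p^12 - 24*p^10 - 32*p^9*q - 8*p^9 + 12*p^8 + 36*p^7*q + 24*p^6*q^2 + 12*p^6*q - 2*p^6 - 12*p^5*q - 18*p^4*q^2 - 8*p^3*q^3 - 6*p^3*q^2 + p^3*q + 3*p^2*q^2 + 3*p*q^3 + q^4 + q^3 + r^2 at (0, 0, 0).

Type E_7, Milnor number mu = 7.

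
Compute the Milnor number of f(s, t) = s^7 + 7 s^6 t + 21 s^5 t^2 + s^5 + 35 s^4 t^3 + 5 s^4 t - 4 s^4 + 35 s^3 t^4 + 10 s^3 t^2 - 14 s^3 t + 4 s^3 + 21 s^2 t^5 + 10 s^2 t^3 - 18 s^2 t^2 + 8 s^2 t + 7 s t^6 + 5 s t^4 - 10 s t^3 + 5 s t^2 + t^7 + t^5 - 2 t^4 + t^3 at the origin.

8

The Hessian of f at 0 has rank 0. Corank 2; j^3 = (s + t)*(2*s + t)^2 has shape L^2 M (L != M), so D-series; mu = 8 gives D_8.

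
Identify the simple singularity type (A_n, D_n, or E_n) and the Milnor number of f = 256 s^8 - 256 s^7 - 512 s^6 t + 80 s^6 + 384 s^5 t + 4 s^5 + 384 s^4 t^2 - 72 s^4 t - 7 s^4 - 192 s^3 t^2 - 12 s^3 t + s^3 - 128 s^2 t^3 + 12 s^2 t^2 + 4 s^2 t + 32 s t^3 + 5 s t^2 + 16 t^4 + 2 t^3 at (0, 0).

Type D_{5}, Milnor number mu = 5.

The Hessian of f at 0 is [[0, 0], [0, 0]] with rank 0, so corank 2. A Groebner basis of the Jacobian ideal J(f) in C{s,t} is {s*t^2 + s*t/6 + t^2/6, -s*t/6 + t^3 - t^2/6, s^2 + 8*s*t/3 + 5*t^2/3}; counting standard monomials gives mu = 5. Corank 2; j^3 = (s + t)^2*(s + 2*t) has shape L^2 M (L != M), so D-series; mu = 5 gives D_5.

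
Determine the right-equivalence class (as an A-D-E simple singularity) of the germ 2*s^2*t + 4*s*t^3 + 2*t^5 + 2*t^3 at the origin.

D_{4}

The Hessian of f at 0 has rank 0. Corank 2; j^3 = 2*t*(s^2 + t^2) splits into three distinct lines over C (the quadratic factor has nonzero discriminant), so D_4.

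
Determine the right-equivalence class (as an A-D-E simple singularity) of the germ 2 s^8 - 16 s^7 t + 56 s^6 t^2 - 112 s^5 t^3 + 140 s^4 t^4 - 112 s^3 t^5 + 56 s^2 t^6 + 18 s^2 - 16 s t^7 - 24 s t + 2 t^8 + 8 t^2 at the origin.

A_{7}

The Hessian of f at 0 is [[36, -24], [-24, 16]] with rank 1, so corank 1. A Groebner basis of the Jacobian ideal J(f) in C{s,t} is {t^7, s - 2*t/3}; counting standard monomials gives mu = 7. Corank 1: A-series; mu = 7 gives A_7.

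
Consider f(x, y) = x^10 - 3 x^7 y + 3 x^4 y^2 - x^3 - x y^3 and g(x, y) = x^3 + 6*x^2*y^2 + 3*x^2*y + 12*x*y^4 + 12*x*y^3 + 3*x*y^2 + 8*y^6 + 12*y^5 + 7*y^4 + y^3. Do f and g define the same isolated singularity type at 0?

The Hessian of f at 0 has rank 0. Corank 2; j^3 = -x^3 is a perfect cube, so E-series; the 4-jet and mu = 7 give E_7. The Hessian of g at 0 has rank 0. Corank 2; j^3 = (x + y)^3 is a perfect cube, so E-series; the 4-jet and mu = 6 give E_6. f is E_7 but g is E_6, hence not right-equivalent.

No.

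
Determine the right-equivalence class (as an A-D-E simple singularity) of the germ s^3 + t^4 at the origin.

The Hessian of f at 0 has rank 0. Corank 2; j^3 = s^3 is a perfect cube, so E-series; the 4-jet and mu = 6 give E_6.

E_{6}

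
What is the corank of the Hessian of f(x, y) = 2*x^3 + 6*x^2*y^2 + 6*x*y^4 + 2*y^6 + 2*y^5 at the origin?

2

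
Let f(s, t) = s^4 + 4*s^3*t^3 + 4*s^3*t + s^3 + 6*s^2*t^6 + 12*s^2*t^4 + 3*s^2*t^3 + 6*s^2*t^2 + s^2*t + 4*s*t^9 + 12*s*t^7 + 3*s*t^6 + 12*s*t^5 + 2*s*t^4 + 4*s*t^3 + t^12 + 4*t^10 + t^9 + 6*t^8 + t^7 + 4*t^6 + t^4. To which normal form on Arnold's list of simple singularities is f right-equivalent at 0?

D5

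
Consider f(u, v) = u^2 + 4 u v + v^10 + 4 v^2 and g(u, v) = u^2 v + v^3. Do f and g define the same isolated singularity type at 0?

No.

The Hessian of f at 0 is [[2, 4], [4, 8]] with rank 1, so corank 1. A Groebner basis of the Jacobian ideal J(f) in C{u,v} is {v^9, u + 2*v}; counting standard monomials gives mu = 9. Corank 1: A-series; mu = 9 gives A_9. The Hessian of g at 0 is [[0, 0], [0, 0]] with rank 0, so corank 2. A Groebner basis of the Jacobian ideal J(g) in C{u,v} is {v^3, u^2 + 3*v^2, u*v}; counting standard monomials gives mu = 4. Corank 2; j^3 = v*(u^2 + v^2) splits into three distinct lines over C (the quadratic factor has nonzero discriminant), so D_4. f is A_9 but g is D_4, hence not right-equivalent.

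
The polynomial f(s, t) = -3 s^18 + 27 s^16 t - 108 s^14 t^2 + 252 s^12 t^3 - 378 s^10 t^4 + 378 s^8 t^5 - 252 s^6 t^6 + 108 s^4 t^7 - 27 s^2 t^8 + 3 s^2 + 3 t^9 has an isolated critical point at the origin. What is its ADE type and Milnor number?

Type A_8, Milnor number mu = 8.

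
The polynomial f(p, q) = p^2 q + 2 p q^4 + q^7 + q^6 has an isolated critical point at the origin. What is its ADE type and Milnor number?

The Hessian of f at 0 is [[0, 0], [0, 0]] with rank 0, so corank 2. A Groebner basis of the Jacobian ideal J(f) in C{p,q} is {p*q + q^4, p^3, p^2*q, -p^2/6 + p*q^2}; counting standard monomials gives mu = 7. Corank 2; j^3 = p^2*q has shape L^2 M (L != M), so D-series; mu = 7 gives D_7.

Type D7, Milnor number mu = 7.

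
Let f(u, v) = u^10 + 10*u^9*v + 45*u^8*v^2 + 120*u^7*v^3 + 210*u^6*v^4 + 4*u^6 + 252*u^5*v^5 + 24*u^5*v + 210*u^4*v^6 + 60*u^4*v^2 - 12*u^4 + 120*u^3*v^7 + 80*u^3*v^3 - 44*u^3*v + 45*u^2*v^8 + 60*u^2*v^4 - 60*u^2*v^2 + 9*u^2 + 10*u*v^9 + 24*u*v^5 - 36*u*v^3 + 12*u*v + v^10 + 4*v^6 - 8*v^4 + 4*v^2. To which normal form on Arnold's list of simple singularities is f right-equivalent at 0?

A_9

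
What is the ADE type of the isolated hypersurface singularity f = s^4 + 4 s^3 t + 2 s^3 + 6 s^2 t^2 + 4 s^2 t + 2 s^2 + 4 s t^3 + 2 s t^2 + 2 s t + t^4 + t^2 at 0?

The Hessian of f at 0 is [[4, 2], [2, 2]] with rank 2, so corank 0. A Groebner basis of the Jacobian ideal J(f) in C{s,t} is {s, t}; counting standard monomials gives mu = 1. Corank 0: nondegenerate Morse point, so A_1.

A_{1}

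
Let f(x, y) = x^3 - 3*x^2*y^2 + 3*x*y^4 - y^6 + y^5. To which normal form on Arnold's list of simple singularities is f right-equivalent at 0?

E_8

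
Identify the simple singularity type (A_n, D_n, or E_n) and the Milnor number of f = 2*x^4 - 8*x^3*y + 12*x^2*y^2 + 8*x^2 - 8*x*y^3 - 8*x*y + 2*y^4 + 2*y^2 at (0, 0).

Type A3, Milnor number mu = 3.

The Hessian of f at 0 has rank 1. Corank 1: A-series; mu = 3 gives A_3.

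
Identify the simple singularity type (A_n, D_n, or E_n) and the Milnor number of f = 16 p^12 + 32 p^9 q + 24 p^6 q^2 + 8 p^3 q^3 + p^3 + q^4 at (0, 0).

Type E_{6}, Milnor number mu = 6.

The Hessian of f at 0 is [[0, 0], [0, 0]] with rank 0, so corank 2. A Groebner basis of the Jacobian ideal J(f) in C{p,q} is {q^3, p^2}; counting standard monomials gives mu = 6. Corank 2; j^3 = p^3 is a perfect cube, so E-series; the 4-jet and mu = 6 give E_6.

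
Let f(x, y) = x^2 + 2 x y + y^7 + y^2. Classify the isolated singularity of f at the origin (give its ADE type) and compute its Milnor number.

The Hessian of f at 0 has rank 1. Corank 1: A-series; mu = 6 gives A_6.

Type A6, Milnor number mu = 6.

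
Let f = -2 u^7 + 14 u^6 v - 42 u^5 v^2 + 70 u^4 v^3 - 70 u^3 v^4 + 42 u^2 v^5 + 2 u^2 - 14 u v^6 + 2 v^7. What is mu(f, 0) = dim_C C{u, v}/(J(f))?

6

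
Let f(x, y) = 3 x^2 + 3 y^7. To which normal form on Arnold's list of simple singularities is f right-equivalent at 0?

The Hessian of f at 0 has rank 1. Corank 1: A-series; mu = 6 gives A_6.

A6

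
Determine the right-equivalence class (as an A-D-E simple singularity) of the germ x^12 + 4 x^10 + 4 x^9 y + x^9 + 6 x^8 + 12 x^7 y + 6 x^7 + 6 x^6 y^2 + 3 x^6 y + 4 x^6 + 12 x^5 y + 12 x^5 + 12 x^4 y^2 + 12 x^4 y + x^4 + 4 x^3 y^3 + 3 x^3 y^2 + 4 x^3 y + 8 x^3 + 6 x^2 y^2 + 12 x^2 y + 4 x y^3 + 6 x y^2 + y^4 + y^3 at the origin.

The Hessian of f at 0 is [[0, 0], [0, 0]] with rank 0, so corank 2. A Groebner basis of the Jacobian ideal J(f) in C{x,y} is {y^4, x*y^2 + 2*y^3/3, x^2 + x*y + y^2/4}; counting standard monomials gives mu = 6. Corank 2; j^3 = (2*x + y)^3 is a perfect cube, so E-series; the 4-jet and mu = 6 give E_6.

E_6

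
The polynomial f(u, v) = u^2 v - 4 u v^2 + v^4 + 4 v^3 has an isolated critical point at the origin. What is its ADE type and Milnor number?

Type D_5, Milnor number mu = 5.

The Hessian of f at 0 has rank 0. Corank 2; j^3 = v*(u - 2*v)^2 has shape L^2 M (L != M), so D-series; mu = 5 gives D_5.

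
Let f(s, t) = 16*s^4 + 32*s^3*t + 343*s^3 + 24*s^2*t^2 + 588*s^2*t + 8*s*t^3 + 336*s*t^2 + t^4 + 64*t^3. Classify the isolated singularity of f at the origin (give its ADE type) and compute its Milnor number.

Type E_{6}, Milnor number mu = 6.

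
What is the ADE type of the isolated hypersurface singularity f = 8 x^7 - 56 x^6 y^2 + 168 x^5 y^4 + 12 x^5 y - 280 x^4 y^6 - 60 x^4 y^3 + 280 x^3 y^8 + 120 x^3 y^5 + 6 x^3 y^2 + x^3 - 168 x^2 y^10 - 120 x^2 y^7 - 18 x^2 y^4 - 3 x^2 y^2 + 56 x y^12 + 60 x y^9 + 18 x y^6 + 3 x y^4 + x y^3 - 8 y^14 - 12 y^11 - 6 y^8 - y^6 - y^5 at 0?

E7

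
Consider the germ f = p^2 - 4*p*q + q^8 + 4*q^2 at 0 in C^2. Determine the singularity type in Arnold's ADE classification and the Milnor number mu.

The Hessian of f at 0 has rank 1. Corank 1: A-series; mu = 7 gives A_7.

Type A_7, Milnor number mu = 7.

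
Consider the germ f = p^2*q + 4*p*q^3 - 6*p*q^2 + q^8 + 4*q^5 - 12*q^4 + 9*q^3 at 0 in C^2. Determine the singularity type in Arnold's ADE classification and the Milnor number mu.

Type D9, Milnor number mu = 9.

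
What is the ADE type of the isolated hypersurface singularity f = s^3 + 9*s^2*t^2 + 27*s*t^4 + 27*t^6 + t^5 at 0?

E8

The Hessian of f at 0 has rank 0. Corank 2; j^3 = s^3 is a perfect cube, so E-series; the 5-jet and mu = 8 give E_8.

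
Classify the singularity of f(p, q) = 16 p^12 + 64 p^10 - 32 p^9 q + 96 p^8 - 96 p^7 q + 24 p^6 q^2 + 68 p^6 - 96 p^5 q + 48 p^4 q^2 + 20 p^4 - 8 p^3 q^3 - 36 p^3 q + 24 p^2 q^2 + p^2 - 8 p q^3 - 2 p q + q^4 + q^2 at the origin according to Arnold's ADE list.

A3

The Hessian of f at 0 has rank 1. Corank 1: A-series; mu = 3 gives A_3.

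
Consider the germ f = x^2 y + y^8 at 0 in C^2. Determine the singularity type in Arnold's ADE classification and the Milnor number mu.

Type D_{9}, Milnor number mu = 9.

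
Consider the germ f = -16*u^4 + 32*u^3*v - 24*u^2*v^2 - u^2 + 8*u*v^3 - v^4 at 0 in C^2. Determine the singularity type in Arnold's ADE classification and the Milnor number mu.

Type A_{3}, Milnor number mu = 3.

The Hessian of f at 0 is [[-2, 0], [0, 0]] with rank 1, so corank 1. A Groebner basis of the Jacobian ideal J(f) in C{u,v} is {v^3, u}; counting standard monomials gives mu = 3. Corank 1: A-series; mu = 3 gives A_3.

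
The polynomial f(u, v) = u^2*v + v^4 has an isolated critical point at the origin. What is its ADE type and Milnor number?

The Hessian of f at 0 is [[0, 0], [0, 0]] with rank 0, so corank 2. A Groebner basis of the Jacobian ideal J(f) in C{u,v} is {u^3, u^2/4 + v^3, u*v}; counting standard monomials gives mu = 5. Corank 2; j^3 = u^2*v has shape L^2 M (L != M), so D-series; mu = 5 gives D_5.

Type D_5, Milnor number mu = 5.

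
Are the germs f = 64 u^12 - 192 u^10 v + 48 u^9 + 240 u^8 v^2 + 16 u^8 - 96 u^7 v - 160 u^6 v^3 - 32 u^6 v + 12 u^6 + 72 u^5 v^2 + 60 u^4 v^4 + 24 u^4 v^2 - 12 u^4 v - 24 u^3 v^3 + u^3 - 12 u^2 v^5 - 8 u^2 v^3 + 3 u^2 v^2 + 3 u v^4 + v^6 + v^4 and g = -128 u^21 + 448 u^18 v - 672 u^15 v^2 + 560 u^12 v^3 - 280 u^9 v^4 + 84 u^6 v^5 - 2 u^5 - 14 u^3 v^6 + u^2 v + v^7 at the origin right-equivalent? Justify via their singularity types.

The Hessian of f at 0 is [[0, 0], [0, 0]] with rank 0, so corank 2. A Groebner basis of the Jacobian ideal J(f) in C{u,v} is {u^3, u^2*v, u^2/2 + u*v^2, v^3}; counting standard monomials gives mu = 6. Corank 2; j^3 = u^3 is a perfect cube, so E-series; the 4-jet and mu = 6 give E_6. The Hessian of g at 0 is [[0, 0], [0, 0]] with rank 0, so corank 2. A Groebner basis of the Jacobian ideal J(g) in C{u,v} is {u^2/7 + v^6, u^3, u*v}; counting standard monomials gives mu = 8. Corank 2; j^3 = u^2*v has shape L^2 M (L != M), so D-series; mu = 8 gives D_8. f is E_6 but g is D_8, hence not right-equivalent.

No.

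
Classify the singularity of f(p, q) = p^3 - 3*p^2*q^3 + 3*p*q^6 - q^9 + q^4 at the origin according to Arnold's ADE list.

E_{6}

The Hessian of f at 0 has rank 0. Corank 2; j^3 = p^3 is a perfect cube, so E-series; the 4-jet and mu = 6 give E_6.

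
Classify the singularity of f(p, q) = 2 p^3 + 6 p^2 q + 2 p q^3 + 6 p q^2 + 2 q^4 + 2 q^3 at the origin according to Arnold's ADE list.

The Hessian of f at 0 has rank 0. Corank 2; j^3 = 2*(p + q)^3 is a perfect cube, so E-series; the 4-jet and mu = 7 give E_7.

E7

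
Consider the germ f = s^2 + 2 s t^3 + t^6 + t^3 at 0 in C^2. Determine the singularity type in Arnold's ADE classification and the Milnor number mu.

Type A2, Milnor number mu = 2.

The Hessian of f at 0 has rank 1. Corank 1: A-series; mu = 2 gives A_2.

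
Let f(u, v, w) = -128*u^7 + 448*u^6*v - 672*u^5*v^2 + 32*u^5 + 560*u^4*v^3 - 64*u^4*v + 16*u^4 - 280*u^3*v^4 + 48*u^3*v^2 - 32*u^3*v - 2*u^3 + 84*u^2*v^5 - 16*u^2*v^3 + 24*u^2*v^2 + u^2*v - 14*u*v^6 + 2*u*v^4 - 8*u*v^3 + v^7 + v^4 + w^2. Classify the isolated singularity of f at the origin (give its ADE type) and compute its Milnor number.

Type D5, Milnor number mu = 5.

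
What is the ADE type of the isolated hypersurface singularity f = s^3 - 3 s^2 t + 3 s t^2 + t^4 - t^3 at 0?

E6

The Hessian of f at 0 has rank 0. Corank 2; j^3 = (s - t)^3 is a perfect cube, so E-series; the 4-jet and mu = 6 give E_6.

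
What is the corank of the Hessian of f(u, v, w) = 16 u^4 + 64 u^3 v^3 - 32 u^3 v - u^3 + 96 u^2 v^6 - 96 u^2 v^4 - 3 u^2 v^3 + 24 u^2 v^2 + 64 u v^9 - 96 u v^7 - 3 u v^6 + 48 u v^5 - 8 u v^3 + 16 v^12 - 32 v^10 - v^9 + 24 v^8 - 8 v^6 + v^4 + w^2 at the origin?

The Hessian at 0 is [[0, 0, 0], [0, 0, 0], [0, 0, 2]] of rank 1; hence corank 2.

2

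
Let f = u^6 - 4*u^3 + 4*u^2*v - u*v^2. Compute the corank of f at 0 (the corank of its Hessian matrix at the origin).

Hessian at 0 has rank 0.

2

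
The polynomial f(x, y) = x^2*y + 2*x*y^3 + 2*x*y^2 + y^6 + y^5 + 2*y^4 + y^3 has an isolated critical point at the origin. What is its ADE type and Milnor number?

Type D_7, Milnor number mu = 7.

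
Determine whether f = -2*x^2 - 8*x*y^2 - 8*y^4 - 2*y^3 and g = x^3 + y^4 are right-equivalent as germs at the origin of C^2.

The Hessian of f at 0 has rank 1. Corank 1: A-series; mu = 2 gives A_2. The Hessian of g at 0 has rank 0. Corank 2; j^3 = x^3 is a perfect cube, so E-series; the 4-jet and mu = 6 give E_6. f is A_2 but g is E_6, hence not right-equivalent.

No.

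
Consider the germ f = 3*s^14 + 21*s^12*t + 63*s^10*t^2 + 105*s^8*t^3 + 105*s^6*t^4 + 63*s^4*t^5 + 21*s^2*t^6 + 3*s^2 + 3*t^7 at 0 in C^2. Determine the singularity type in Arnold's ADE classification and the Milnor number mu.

Type A_{6}, Milnor number mu = 6.

The Hessian of f at 0 has rank 1. Corank 1: A-series; mu = 6 gives A_6.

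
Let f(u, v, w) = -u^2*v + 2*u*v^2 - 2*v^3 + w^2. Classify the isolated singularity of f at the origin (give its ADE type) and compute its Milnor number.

The Hessian of f at 0 is [[0, 0, 0], [0, 0, 0], [0, 0, 2]] with rank 1, so corank 2. A Groebner basis of the Jacobian ideal J(f) in C{u,v,w} is {v^3, u^2 + 2*v^2, u*v - v^2, w}; counting standard monomials gives mu = 4. Corank 2; j^3 = -v*(u^2 - 2*u*v + 2*v^2) splits into three distinct lines over C (the quadratic factor has nonzero discriminant), so D_4.

Type D_4, Milnor number mu = 4.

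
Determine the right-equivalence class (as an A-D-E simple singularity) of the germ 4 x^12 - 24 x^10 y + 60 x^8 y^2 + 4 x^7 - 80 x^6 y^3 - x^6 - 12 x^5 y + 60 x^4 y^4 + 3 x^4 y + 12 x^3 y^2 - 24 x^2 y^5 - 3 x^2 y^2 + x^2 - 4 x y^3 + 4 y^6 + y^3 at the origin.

The Hessian of f at 0 is [[2, 0], [0, 0]] with rank 1, so corank 1. A Groebner basis of the Jacobian ideal J(f) in C{x,y} is {y^2, x}; counting standard monomials gives mu = 2. Corank 1: A-series; mu = 2 gives A_2.

A_2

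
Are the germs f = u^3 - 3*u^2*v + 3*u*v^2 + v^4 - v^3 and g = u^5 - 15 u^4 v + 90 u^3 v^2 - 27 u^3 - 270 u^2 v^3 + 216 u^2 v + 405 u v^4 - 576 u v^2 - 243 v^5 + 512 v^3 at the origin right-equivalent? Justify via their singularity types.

The Hessian of f at 0 has rank 0. Corank 2; j^3 = (u - v)^3 is a perfect cube, so E-series; the 4-jet and mu = 6 give E_6. The Hessian of g at 0 has rank 0. Corank 2; j^3 = -(3*u - 8*v)^3 is a perfect cube, so E-series; the 5-jet and mu = 8 give E_8. f is E_6 but g is E_8, hence not right-equivalent.

No.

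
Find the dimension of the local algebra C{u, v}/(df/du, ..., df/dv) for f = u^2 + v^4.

The Hessian of f at 0 is [[2, 0], [0, 0]] with rank 1, so corank 1. A Groebner basis of the Jacobian ideal J(f) in C{u,v} is {v^3, u}; counting standard monomials gives mu = 3. Corank 1: A-series; mu = 3 gives A_3.

3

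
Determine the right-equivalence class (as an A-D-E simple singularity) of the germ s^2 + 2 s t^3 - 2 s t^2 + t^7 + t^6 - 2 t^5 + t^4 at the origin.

A_{6}

The Hessian of f at 0 is [[2, 0], [0, 0]] with rank 1, so corank 1. A Groebner basis of the Jacobian ideal J(f) in C{s,t} is {s^3, s^2*t + s^2/2 + s*t/2 + s/2 - t^2/2, -s^2/2 + s*t^2 + s*t/2 + s/2 - t^2/2, s + t^3 - t^2}; counting standard monomials gives mu = 6. Corank 1: A-series; mu = 6 gives A_6.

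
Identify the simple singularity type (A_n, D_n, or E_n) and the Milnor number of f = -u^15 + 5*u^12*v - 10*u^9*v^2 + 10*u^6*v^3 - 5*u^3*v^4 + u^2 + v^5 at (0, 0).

Type A4, Milnor number mu = 4.

The Hessian of f at 0 has rank 1. Corank 1: A-series; mu = 4 gives A_4.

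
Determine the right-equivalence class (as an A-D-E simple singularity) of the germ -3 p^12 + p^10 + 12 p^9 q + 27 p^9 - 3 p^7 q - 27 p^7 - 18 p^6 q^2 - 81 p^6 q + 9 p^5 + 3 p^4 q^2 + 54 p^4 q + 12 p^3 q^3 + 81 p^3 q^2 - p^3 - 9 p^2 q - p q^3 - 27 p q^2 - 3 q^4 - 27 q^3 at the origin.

The Hessian of f at 0 is [[0, 0], [0, 0]] with rank 0, so corank 2. A Groebner basis of the Jacobian ideal J(f) in C{p,q} is {p^3 + 9*p^2*q + 162*p^2 + 972*p*q + 1458*q^2, -9*p^2 + p*q^2 - 54*p*q - 81*q^2, 3*p^2 + 18*p*q + q^3 + 27*q^2}; counting standard monomials gives mu = 7. Corank 2; j^3 = -(p + 3*q)^3 is a perfect cube, so E-series; the 4-jet and mu = 7 give E_7.

E_7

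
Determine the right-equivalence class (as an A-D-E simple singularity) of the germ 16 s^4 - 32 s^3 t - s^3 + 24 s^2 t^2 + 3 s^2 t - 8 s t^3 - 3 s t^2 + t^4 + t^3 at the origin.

E_6

The Hessian of f at 0 is [[0, 0], [0, 0]] with rank 0, so corank 2. A Groebner basis of the Jacobian ideal J(f) in C{s,t} is {t^4, s*t^2 - 5*t^3/6, s^2 - 2*s*t + t^2}; counting standard monomials gives mu = 6. Corank 2; j^3 = -(s - t)^3 is a perfect cube, so E-series; the 4-jet and mu = 6 give E_6.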